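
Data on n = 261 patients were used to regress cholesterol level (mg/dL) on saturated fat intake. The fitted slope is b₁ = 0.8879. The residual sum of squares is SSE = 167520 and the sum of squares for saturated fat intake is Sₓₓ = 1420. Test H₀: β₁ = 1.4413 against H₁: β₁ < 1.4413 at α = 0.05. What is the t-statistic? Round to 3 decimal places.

t = -0.820

MSE = SSE/(n − 2) = 167520/259 = 646.795.
SE(b₁) = √(MSE/Sₓₓ) = √(646.795/1420) = 0.6749.
t = (0.8879 − 1.4413) / 0.6749 = -0.820.
df = n − 2 = 259.
One-sided p ≈ 0.2065, which is ≥ 0.05, so fail to reject H₀.
The data do not give significant evidence that the true slope on saturated fat intake is below 1.4413 mg/dL per unit.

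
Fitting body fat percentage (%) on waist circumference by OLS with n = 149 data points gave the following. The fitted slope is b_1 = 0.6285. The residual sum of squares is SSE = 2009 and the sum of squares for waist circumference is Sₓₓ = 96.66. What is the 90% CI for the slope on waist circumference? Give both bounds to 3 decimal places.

(0.006, 1.251)

MSE = SSE/(n − 2) = 2009/147 = 13.6667.
SE(b_1) = √(MSE/Sₓₓ) = √(13.6667/96.66) = 0.376017.
df = n − 2 = 147.
t* = t_{0.05, 147} = 1.655285.
Margin = t* × SE = 1.655285 × 0.376017 = 0.62242.
CI: 0.6285 ± 0.62242 → (0.006, 1.251).
With 90% confidence, each one-unit increase in waist circumference is associated with a change of between 0.006 and 1.251 % in body fat percentage.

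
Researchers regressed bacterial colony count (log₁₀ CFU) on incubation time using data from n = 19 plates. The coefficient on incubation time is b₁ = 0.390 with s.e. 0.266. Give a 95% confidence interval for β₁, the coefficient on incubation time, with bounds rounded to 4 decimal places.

df = n − 2 = 19 − 2 = 17.
t* = t_{0.025, 17} = 2.109816.
Margin = t* × SE = 2.109816 × 0.266 = 0.561211.
CI: 0.390 ± 0.561211 → (-0.1712, 0.9512).
With 95% confidence, each one-unit increase in incubation time is associated with a change of between -0.1712 and 0.9512 log₁₀ CFU in bacterial colony count.

(-0.1712, 0.9512)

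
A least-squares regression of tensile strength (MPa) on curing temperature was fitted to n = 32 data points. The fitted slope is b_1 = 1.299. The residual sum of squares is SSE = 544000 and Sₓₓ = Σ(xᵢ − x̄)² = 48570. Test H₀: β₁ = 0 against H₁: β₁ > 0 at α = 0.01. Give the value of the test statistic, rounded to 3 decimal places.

MSE = SSE/(n − 2) = 544000/30 = 18133.3.
SE(b_1) = √(MSE/Sₓₓ) = √(18133.3/48570) = 0.611019.
t = 1.299 / 0.611019 = 2.126.
df = n − 2 = 30.
One-sided p ≈ 0.0209, which is ≥ 0.01, so fail to reject H₀.
The data do not give significant evidence that the true slope on curing temperature is positive.

t = 2.126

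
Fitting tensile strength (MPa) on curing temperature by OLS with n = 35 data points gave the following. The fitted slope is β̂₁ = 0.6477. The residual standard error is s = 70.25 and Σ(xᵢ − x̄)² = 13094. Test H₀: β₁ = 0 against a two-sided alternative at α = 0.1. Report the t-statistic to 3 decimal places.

SE(β̂₁) = s/√Sₓₓ = 70.25/√13094 = 0.613918.
t = 0.6477 / 0.613918 = 1.055.
df = n − 2 = 33.
Two-sided p ≈ 0.2991, which is ≥ 0.1, so fail to reject H₀.
The data do not give significant evidence of an association between curing temperature and tensile strength.

t = 1.055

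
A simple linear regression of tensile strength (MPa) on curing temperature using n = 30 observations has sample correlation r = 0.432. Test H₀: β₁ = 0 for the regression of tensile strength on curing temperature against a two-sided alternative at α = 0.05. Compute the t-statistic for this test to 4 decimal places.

t = r·√(n − 2)/√(1 − r²) = 0.432·√28/√0.813376 = 2.5346.
df = n − 2 = 28.
Two-sided p ≈ 0.0171, which is < 0.05, so reject H₀.
There is evidence of a linear association between curing temperature and tensile strength.

t = 2.5346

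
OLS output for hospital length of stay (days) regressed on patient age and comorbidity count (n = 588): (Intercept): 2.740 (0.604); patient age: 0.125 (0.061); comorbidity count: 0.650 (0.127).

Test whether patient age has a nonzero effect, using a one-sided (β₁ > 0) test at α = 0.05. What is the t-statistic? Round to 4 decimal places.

t = 2.0492

Read off: b = 0.125, SE = 0.061 for patient age.
H₀: β₁ = 0 vs H₁: β₁ > 0.
t = 0.125 / 0.061 = 2.0492.
df = n − k − 1 = 588 − 2 − 1 = 585.
One-sided p ≈ 0.0204, which is < 0.05, so reject H₀.
There is evidence that the true slope on patient age is positive, holding the other predictors fixed.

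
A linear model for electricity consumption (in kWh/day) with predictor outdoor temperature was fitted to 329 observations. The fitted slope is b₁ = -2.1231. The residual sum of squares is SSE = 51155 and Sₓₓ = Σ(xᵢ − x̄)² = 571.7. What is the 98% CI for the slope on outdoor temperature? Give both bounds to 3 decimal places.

(-3.346, -0.900)

MSE = SSE/(n − 2) = 51155/327 = 156.437.
SE(b₁) = √(MSE/Sₓₓ) = √(156.437/571.7) = 0.523102.
df = n − 2 = 327.
t* = t_{0.01, 327} = 2.337805.
Margin = t* × SE = 2.337805 × 0.523102 = 1.22291.
CI: -2.1231 ± 1.22291 → (-3.346, -0.900).
With 98% confidence, each one-unit increase in outdoor temperature is associated with a change of between -3.346 and -0.900 kWh/day in electricity consumption.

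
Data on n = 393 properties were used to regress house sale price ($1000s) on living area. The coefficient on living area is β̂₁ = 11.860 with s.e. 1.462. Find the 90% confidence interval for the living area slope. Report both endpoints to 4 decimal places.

df = n − 2 = 393 − 2 = 391.
t* = t_{0.05, 391} = 1.64876.
Margin = t* × SE = 1.64876 × 1.462 = 2.410487.
CI: 11.860 ± 2.410487 → (9.4495, 14.2705).
With 90% confidence, each one-unit increase in living area is associated with a change of between 9.4495 and 14.2705 $1000s in house sale price.

(9.4495, 14.2705)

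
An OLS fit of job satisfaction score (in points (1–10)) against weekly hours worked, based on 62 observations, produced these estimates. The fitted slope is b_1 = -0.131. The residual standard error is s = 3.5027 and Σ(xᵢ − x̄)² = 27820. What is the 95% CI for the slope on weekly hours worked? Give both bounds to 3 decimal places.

SE(b_1) = s/√Sₓₓ = 3.5027/√27820 = 0.0210002.
df = n − 2 = 60.
t* = t_{0.025, 60} = 2.000298.
Margin = t* × SE = 2.000298 × 0.0210002 = 0.04201.
CI: -0.131 ± 0.04201 → (-0.173, -0.089).
With 95% confidence, each one-unit increase in weekly hours worked is associated with a change of between -0.173 and -0.089 points (1–10) in job satisfaction score.

(-0.173, -0.089)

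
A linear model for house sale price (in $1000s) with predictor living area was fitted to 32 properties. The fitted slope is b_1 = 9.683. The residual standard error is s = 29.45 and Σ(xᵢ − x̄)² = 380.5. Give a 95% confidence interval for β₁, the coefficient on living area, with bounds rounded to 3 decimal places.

(6.600, 12.766)

SE(b_1) = s/√Sₓₓ = 29.45/√380.5 = 1.50976.
df = n − 2 = 30.
t* = t_{0.025, 30} = 2.042272.
Margin = t* × SE = 2.042272 × 1.50976 = 3.08334.
CI: 9.683 ± 3.08334 → (6.600, 12.766).
With 95% confidence, each one-unit increase in living area is associated with a change of between 6.600 and 12.766 $1000s in house sale price.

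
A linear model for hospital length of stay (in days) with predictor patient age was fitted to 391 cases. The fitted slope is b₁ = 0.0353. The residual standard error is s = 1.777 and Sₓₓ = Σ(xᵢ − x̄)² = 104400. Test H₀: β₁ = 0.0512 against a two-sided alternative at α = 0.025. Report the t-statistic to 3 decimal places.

SE(b₁) = s/√Sₓₓ = 1.777/√104400 = 0.00549968.
t = (0.0353 − 0.0512) / 0.00549968 = -2.891.
df = n − 2 = 389.
Two-sided p ≈ 0.0041, which is < 0.025, so reject H₀.
There is evidence that the true slope on patient age differs from 0.0512 days per unit.

t = -2.891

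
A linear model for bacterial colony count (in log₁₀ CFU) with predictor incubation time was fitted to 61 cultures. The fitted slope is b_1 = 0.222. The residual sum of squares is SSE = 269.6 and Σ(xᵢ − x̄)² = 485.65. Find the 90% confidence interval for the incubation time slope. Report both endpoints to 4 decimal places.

(0.0599, 0.3841)

MSE = SSE/(n − 2) = 269.6/59 = 4.56949.
SE(b_1) = √(MSE/Sₓₓ) = √(4.56949/485.65) = 0.0970001.
df = n − 2 = 59.
t* = t_{0.05, 59} = 1.671093.
Margin = t* × SE = 1.671093 × 0.0970001 = 0.162096.
CI: 0.222 ± 0.162096 → (0.0599, 0.3841).
With 90% confidence, each one-unit increase in incubation time is associated with a change of between 0.0599 and 0.3841 log₁₀ CFU in bacterial colony count.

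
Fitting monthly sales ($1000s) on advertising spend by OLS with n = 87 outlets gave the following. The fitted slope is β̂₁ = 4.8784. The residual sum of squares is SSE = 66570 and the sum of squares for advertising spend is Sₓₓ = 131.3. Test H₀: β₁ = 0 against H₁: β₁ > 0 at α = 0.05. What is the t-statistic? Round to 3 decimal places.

t = 1.997

MSE = SSE/(n − 2) = 66570/85 = 783.176.
SE(β̂₁) = √(MSE/Sₓₓ) = √(783.176/131.3) = 2.44229.
t = 4.8784 / 2.44229 = 1.997.
df = n − 2 = 85.
One-sided p ≈ 0.0245, which is < 0.05, so reject H₀.
There is evidence that the true slope on advertising spend is positive.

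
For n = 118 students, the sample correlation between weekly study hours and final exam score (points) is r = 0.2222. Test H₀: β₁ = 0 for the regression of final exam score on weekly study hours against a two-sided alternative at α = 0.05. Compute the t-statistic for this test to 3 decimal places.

t = 2.455

t = r·√(n − 2)/√(1 − r²) = 0.2222·√116/√0.950627 = 2.455.
df = n − 2 = 116.
Two-sided p ≈ 0.0156, which is < 0.05, so reject H₀.
There is evidence of a linear association between weekly study hours and final exam score.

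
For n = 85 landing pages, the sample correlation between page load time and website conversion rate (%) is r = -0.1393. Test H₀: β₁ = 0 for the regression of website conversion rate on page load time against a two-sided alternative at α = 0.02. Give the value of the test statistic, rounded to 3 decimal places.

t = r·√(n − 2)/√(1 − r²) = -0.1393·√83/√0.980596 = -1.282.
df = n − 2 = 83.
Two-sided p ≈ 0.2036, which is ≥ 0.02, so fail to reject H₀.
The data do not give significant evidence of a linear association between page load time and website conversion rate.

t = -1.282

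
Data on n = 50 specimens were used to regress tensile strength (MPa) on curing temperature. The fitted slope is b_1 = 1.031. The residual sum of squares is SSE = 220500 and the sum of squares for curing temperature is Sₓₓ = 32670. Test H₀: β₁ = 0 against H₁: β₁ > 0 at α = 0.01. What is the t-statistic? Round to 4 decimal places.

t = 2.7495

MSE = SSE/(n − 2) = 220500/48 = 4593.75.
SE(b_1) = √(MSE/Sₓₓ) = √(4593.75/32670) = 0.374981.
t = 1.031 / 0.374981 = 2.7495.
df = n − 2 = 48.
One-sided p ≈ 0.0042, which is < 0.01, so reject H₀.
There is evidence that the true slope on curing temperature is positive.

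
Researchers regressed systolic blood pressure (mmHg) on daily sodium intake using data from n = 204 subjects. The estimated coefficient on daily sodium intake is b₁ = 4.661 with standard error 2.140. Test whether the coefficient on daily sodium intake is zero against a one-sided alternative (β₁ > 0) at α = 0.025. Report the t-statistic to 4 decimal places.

t = 2.1780

H₀: β₁ = 0 vs H₁: β₁ > 0.
t = (b₁ − β₁⁰)/SE = 4.661 / 2.140 = 2.1780.
df = n − 2 = 204 − 2 = 202.
One-sided p ≈ 0.0153, which is < 0.025, so reject H₀.
There is evidence that the true slope on daily sodium intake is positive.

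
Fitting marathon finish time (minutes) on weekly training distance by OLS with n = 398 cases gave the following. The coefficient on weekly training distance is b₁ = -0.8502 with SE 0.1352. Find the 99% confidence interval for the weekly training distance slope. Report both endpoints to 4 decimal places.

df = n − 2 = 398 − 2 = 396.
t* = t_{0.005, 396} = 2.588301.
Margin = t* × SE = 2.588301 × 0.1352 = 0.349938.
CI: -0.8502 ± 0.349938 → (-1.2001, -0.5003).
With 99% confidence, each one-unit increase in weekly training distance is associated with a change of between -1.2001 and -0.5003 minutes in marathon finish time.

(-1.2001, -0.5003)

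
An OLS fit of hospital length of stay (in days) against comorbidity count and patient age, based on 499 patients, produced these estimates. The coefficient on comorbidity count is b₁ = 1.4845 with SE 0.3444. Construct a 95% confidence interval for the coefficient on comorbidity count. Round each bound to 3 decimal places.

(0.808, 2.161)

df = n − k − 1 = 499 − 2 − 1 = 496.
t* = t_{0.025, 496} = 1.964758.
Margin = t* × SE = 1.964758 × 0.3444 = 0.67666.
CI: 1.4845 ± 0.67666 → (0.808, 2.161).
With 95% confidence, each one-unit increase in comorbidity count is associated with a change of between 0.808 and 2.161 days in hospital length of stay, holding the other predictors fixed.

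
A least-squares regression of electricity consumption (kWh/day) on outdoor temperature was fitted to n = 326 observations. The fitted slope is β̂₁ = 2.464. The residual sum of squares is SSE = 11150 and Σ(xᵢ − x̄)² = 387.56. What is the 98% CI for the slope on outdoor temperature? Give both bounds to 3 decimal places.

(1.767, 3.161)

MSE = SSE/(n − 2) = 11150/324 = 34.4136.
SE(β̂₁) = √(MSE/Sₓₓ) = √(34.4136/387.56) = 0.297986.
df = n − 2 = 324.
t* = t_{0.01, 324} = 2.337912.
Margin = t* × SE = 2.337912 × 0.297986 = 0.69666.
CI: 2.464 ± 0.69666 → (1.767, 3.161).
With 98% confidence, each one-unit increase in outdoor temperature is associated with a change of between 1.767 and 3.161 kWh/day in electricity consumption.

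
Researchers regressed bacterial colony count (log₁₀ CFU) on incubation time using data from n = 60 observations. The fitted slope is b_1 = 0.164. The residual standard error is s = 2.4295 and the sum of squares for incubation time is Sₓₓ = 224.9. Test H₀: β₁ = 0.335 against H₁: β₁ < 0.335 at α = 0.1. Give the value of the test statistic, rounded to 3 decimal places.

SE(b_1) = s/√Sₓₓ = 2.4295/√224.9 = 0.162003.
t = (0.164 − 0.335) / 0.162003 = -1.056.
df = n − 2 = 58.
One-sided p ≈ 0.1478, which is ≥ 0.1, so fail to reject H₀.
The data do not give significant evidence that the true slope on incubation time is below 0.335 log₁₀ CFU per unit.

t = -1.056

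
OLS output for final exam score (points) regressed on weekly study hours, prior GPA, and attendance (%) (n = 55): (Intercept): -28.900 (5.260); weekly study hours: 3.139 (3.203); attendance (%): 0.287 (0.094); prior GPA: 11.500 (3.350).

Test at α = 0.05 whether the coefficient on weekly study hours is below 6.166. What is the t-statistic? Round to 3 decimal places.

t = -0.945

Read off: b = 3.139, SE = 3.203 for weekly study hours.
H₀: β₁ = 6.166 vs H₁: β₁ < 6.166.
t = (3.139 − 6.166) / 3.203 = -0.945.
df = n − k − 1 = 55 − 3 − 1 = 51.
One-sided p ≈ 0.1745, which is ≥ 0.05, so fail to reject H₀.
The data do not give significant evidence that the true slope on weekly study hours is below 6.166 points per unit, holding the other predictors fixed.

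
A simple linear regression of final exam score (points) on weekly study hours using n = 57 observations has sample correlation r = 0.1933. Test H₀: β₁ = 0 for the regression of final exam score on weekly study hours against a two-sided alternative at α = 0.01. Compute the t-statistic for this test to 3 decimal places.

t = 1.461

t = r·√(n − 2)/√(1 − r²) = 0.1933·√55/√0.962635 = 1.461.
df = n − 2 = 55.
Two-sided p ≈ 0.1497, which is ≥ 0.01, so fail to reject H₀.
The data do not give significant evidence of a linear association between weekly study hours and final exam score.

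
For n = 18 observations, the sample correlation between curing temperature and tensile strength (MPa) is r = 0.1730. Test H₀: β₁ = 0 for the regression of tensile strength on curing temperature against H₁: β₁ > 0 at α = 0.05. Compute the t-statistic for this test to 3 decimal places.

t = 0.703

t = r·√(n − 2)/√(1 − r²) = 0.1730·√16/√0.970071 = 0.703.
df = n − 2 = 16.
One-sided p ≈ 0.2462, which is ≥ 0.05, so fail to reject H₀.
The data do not give significant evidence of a linear association between curing temperature and tensile strength.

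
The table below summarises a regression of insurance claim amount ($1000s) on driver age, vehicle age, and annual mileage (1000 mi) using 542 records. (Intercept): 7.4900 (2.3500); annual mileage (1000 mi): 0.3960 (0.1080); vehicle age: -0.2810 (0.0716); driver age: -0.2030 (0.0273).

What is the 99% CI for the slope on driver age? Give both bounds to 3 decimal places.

(-0.274, -0.132)

Read off: b = -0.2030, SE = 0.0273 for driver age.
df = n − k − 1 = 542 − 3 − 1 = 538.
t* = t_{0.005, 538} = 2.584998.
Margin = t* × SE = 2.584998 × 0.0273 = 0.07057.
CI: -0.2030 ± 0.07057 → (-0.274, -0.132).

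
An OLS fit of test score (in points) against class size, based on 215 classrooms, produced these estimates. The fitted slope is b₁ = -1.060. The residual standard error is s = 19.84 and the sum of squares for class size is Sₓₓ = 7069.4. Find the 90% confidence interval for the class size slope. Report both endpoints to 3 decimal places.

(-1.450, -0.670)

SE(b₁) = s/√Sₓₓ = 19.84/√7069.4 = 0.235967.
df = n − 2 = 213.
t* = t_{0.05, 213} = 1.652039.
Margin = t* × SE = 1.652039 × 0.235967 = 0.38983.
CI: -1.060 ± 0.38983 → (-1.450, -0.670).
With 90% confidence, each one-unit increase in class size is associated with a change of between -1.450 and -0.670 points in test score.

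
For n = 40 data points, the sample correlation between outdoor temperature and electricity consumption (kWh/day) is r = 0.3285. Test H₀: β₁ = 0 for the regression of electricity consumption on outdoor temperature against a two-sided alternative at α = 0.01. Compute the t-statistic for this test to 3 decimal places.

t = 2.144

t = r·√(n − 2)/√(1 − r²) = 0.3285·√38/√0.892088 = 2.144.
df = n − 2 = 38.
Two-sided p ≈ 0.0385, which is ≥ 0.01, so fail to reject H₀.
The data do not give significant evidence of a linear association between outdoor temperature and electricity consumption.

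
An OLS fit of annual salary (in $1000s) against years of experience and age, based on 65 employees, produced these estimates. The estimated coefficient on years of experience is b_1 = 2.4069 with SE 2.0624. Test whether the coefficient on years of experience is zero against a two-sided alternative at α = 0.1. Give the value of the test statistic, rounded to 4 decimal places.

H₀: β₁ = 0 vs H₁: β₁ ≠ 0.
t = (b_1 − β₁⁰)/SE = 2.4069 / 2.0624 = 1.1670.
df = n − k − 1 = 65 − 2 − 1 = 62.
Two-sided p ≈ 0.2477, which is ≥ 0.1, so fail to reject H₀.
The data do not give significant evidence of an association between years of experience and annual salary, after adjusting for the other predictors.

t = 1.1670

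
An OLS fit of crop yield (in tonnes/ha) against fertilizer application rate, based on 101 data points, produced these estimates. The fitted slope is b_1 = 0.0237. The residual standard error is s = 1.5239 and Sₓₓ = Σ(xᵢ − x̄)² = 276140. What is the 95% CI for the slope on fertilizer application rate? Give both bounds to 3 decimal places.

(0.018, 0.029)

SE(b_1) = s/√Sₓₓ = 1.5239/√276140 = 0.00289996.
df = n − 2 = 99.
t* = t_{0.025, 99} = 1.984217.
Margin = t* × SE = 1.984217 × 0.00289996 = 0.00575.
CI: 0.0237 ± 0.00575 → (0.018, 0.029).
With 95% confidence, each one-unit increase in fertilizer application rate is associated with a change of between 0.018 and 0.029 tonnes/ha in crop yield.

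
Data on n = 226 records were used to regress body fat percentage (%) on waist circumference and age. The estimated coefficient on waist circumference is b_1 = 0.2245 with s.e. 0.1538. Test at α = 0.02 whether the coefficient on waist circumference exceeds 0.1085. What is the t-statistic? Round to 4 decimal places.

t = 0.7542

H₀: β₁ = 0.1085 vs H₁: β₁ > 0.1085.
t = (b_1 − β₁⁰)/SE = (0.2245 − 0.1085) / 0.1538 = 0.7542.
df = n − k − 1 = 226 − 2 − 1 = 223.
One-sided p ≈ 0.2258, which is ≥ 0.02, so fail to reject H₀.
The data do not give significant evidence that the true slope on waist circumference exceeds 0.1085 % per unit, holding the other predictors fixed.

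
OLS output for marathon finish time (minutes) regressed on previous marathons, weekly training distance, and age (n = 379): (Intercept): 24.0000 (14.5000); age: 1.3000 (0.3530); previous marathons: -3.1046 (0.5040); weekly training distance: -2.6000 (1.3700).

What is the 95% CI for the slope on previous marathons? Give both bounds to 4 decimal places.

(-4.0956, -2.1136)

Read off: b = -3.1046, SE = 0.5040 for previous marathons.
df = n − k − 1 = 379 − 3 − 1 = 375.
t* = t_{0.025, 375} = 1.96631.
Margin = t* × SE = 1.96631 × 0.5040 = 0.991020.
CI: -3.1046 ± 0.991020 → (-4.0956, -2.1136).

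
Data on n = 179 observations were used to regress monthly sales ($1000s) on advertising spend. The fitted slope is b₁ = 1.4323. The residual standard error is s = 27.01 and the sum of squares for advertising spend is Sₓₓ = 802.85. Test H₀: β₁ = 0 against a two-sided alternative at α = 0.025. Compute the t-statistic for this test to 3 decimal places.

t = 1.503

SE(b₁) = s/√Sₓₓ = 27.01/√802.85 = 0.953251.
t = 1.4323 / 0.953251 = 1.503.
df = n − 2 = 177.
Two-sided p ≈ 0.1347, which is ≥ 0.025, so fail to reject H₀.
The data do not give significant evidence of an association between advertising spend and monthly sales.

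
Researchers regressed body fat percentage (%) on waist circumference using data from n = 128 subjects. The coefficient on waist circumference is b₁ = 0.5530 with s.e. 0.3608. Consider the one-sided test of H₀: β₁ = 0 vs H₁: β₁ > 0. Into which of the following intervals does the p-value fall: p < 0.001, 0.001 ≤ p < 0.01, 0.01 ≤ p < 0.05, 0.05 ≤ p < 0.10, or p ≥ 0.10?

t = 0.5530 / 0.3608 = 1.533.
df = n − 2 = 128 − 2 = 126.
One-sided p = P(T_{126} > t) ≈ 0.0639.
So 0.05 ≤ p < 0.10.

0.05 ≤ p < 0.10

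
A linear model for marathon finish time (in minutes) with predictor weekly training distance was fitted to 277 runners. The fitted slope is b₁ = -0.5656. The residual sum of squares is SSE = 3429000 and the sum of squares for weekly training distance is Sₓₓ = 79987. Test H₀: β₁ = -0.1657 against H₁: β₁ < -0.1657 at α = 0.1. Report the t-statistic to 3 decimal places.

MSE = SSE/(n − 2) = 3429000/275 = 12469.1.
SE(b₁) = √(MSE/Sₓₓ) = √(12469.1/79987) = 0.394828.
t = (-0.5656 − (-0.1657)) / 0.394828 = -1.013.
df = n − 2 = 275.
One-sided p ≈ 0.1560, which is ≥ 0.1, so fail to reject H₀.
The data do not give significant evidence that the true slope on weekly training distance is below -0.1657 minutes per unit.

t = -1.013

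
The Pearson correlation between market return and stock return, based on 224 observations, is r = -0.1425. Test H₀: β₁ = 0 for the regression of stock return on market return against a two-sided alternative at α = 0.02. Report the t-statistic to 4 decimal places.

t = -2.1451

t = r·√(n − 2)/√(1 − r²) = -0.1425·√222/√0.979694 = -2.1451.
df = n − 2 = 222.
Two-sided p ≈ 0.0330, which is ≥ 0.02, so fail to reject H₀.
The data do not give significant evidence of a linear association between market return and stock return.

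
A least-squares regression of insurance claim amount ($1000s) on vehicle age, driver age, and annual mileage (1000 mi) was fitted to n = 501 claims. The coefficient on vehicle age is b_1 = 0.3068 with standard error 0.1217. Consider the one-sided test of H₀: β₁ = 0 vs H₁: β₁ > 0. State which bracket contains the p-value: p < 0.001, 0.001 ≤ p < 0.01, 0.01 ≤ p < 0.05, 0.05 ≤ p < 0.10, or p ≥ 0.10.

t = 0.3068 / 0.1217 = 2.521.
df = n − k − 1 = 501 − 3 − 1 = 497.
One-sided p = P(T_{497} > t) ≈ 0.0060.
So 0.001 ≤ p < 0.01.

0.001 ≤ p < 0.01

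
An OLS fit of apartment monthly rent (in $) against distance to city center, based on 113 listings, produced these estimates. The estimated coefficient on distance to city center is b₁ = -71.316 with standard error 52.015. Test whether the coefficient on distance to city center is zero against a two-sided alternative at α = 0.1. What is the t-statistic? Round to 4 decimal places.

H₀: β₁ = 0 vs H₁: β₁ ≠ 0.
t = (b₁ − β₁⁰)/SE = -71.316 / 52.015 = -1.3711.
df = n − 2 = 113 − 2 = 111.
Two-sided p ≈ 0.1731, which is ≥ 0.1, so fail to reject H₀.
The data do not give significant evidence of an association between distance to city center and apartment monthly rent.

t = -1.3711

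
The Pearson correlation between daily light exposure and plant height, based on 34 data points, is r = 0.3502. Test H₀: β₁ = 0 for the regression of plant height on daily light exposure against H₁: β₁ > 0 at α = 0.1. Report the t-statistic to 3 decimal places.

t = 2.115

t = r·√(n − 2)/√(1 − r²) = 0.3502·√32/√0.87736 = 2.115.
df = n − 2 = 32.
One-sided p ≈ 0.0212, which is < 0.1, so reject H₀.
There is evidence of a linear association between daily light exposure and plant height.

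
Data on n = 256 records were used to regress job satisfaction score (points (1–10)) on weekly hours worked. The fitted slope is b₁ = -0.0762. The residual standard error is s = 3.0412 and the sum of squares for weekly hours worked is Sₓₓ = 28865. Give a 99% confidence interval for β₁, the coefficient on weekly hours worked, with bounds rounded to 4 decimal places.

(-0.1227, -0.0297)

SE(b₁) = s/√Sₓₓ = 3.0412/√28865 = 0.0179003.
df = n − 2 = 254.
t* = t_{0.005, 254} = 2.595323.
Margin = t* × SE = 2.595323 × 0.0179003 = 0.046457.
CI: -0.0762 ± 0.046457 → (-0.1227, -0.0297).
With 99% confidence, each one-unit increase in weekly hours worked is associated with a change of between -0.1227 and -0.0297 points (1–10) in job satisfaction score.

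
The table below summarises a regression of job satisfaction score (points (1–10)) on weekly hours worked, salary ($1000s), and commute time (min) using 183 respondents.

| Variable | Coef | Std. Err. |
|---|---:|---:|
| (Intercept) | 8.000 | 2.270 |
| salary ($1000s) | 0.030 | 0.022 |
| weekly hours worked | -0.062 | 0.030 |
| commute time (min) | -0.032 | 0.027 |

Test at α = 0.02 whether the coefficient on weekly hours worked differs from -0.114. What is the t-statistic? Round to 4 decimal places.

t = 1.7333

Read off: b = -0.062, SE = 0.030 for weekly hours worked.
H₀: β₁ = -0.114 vs H₁: β₁ ≠ -0.114.
t = (-0.062 − (-0.114)) / 0.030 = 1.7333.
df = n − k − 1 = 183 − 3 − 1 = 179.
Two-sided p ≈ 0.0848, which is ≥ 0.02, so fail to reject H₀.
The data are consistent with a true slope of -0.114 points (1–10) per unit of weekly hours worked, holding the other predictors fixed.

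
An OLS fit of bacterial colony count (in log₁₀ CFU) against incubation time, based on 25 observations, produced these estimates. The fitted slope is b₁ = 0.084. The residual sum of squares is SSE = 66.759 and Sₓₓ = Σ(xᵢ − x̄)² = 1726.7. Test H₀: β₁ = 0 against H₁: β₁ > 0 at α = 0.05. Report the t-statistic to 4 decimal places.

t = 2.0488

MSE = SSE/(n − 2) = 66.759/23 = 2.90257.
SE(b₁) = √(MSE/Sₓₓ) = √(2.90257/1726.7) = 0.0409999.
t = 0.084 / 0.0409999 = 2.0488.
df = n − 2 = 23.
One-sided p ≈ 0.0260, which is < 0.05, so reject H₀.
There is evidence that the true slope on incubation time is positive.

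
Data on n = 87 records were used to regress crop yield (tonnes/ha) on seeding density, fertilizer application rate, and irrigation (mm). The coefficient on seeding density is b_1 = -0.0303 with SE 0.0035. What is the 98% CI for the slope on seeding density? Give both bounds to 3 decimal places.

df = n − k − 1 = 87 − 3 − 1 = 83.
t* = t_{0.01, 83} = 2.372119.
Margin = t* × SE = 2.372119 × 0.0035 = 0.00830.
CI: -0.0303 ± 0.00830 → (-0.039, -0.022).
With 98% confidence, each one-unit increase in seeding density is associated with a change of between -0.039 and -0.022 tonnes/ha in crop yield, holding the other predictors fixed.

(-0.039, -0.022)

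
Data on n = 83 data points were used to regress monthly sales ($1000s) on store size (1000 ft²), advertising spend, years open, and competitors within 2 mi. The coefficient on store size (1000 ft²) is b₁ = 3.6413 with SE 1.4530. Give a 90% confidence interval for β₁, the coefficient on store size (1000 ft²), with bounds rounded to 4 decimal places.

(1.2226, 6.0600)

df = n − k − 1 = 83 − 4 − 1 = 78.
t* = t_{0.05, 78} = 1.664625.
Margin = t* × SE = 1.664625 × 1.4530 = 2.418700.
CI: 3.6413 ± 2.418700 → (1.2226, 6.0600).
With 90% confidence, each one-unit increase in store size (1000 ft²) is associated with a change of between 1.2226 and 6.0600 $1000s in monthly sales, holding the other predictors fixed.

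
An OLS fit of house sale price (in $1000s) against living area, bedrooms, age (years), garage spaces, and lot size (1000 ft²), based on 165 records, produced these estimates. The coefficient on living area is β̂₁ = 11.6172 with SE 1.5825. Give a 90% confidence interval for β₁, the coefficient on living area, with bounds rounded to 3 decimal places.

df = n − k − 1 = 165 − 5 − 1 = 159.
t* = t_{0.05, 159} = 1.654494.
Margin = t* × SE = 1.654494 × 1.5825 = 2.61824.
CI: 11.6172 ± 2.61824 → (8.999, 14.235).
With 90% confidence, each one-unit increase in living area is associated with a change of between 8.999 and 14.235 $1000s in house sale price, holding the other predictors fixed.

(8.999, 14.235)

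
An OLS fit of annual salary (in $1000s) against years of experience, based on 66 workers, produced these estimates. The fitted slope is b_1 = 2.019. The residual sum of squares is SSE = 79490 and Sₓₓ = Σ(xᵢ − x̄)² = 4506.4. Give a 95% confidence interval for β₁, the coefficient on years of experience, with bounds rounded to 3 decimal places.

(0.970, 3.068)

MSE = SSE/(n − 2) = 79490/64 = 1242.03.
SE(b_1) = √(MSE/Sₓₓ) = √(1242.03/4506.4) = 0.52499.
df = n − 2 = 64.
t* = t_{0.025, 64} = 1.99773.
Margin = t* × SE = 1.99773 × 0.52499 = 1.04879.
CI: 2.019 ± 1.04879 → (0.970, 3.068).
With 95% confidence, each one-unit increase in years of experience is associated with a change of between 0.970 and 3.068 $1000s in annual salary.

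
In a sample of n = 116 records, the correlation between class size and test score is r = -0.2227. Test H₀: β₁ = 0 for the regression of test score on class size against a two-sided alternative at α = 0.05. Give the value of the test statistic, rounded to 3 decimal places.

t = -2.439

t = r·√(n − 2)/√(1 − r²) = -0.2227·√114/√0.950405 = -2.439.
df = n − 2 = 114.
Two-sided p ≈ 0.0163, which is < 0.05, so reject H₀.
There is evidence of a linear association between class size and test score.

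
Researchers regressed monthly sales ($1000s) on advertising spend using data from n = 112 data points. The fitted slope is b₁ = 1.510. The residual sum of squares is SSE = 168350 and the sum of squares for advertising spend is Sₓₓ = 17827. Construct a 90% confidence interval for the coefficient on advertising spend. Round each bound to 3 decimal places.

MSE = SSE/(n − 2) = 168350/110 = 1530.45.
SE(b₁) = √(MSE/Sₓₓ) = √(1530.45/17827) = 0.293002.
df = n − 2 = 110.
t* = t_{0.05, 110} = 1.658824.
Margin = t* × SE = 1.658824 × 0.293002 = 0.48604.
CI: 1.510 ± 0.48604 → (1.024, 1.996).
With 90% confidence, each one-unit increase in advertising spend is associated with a change of between 1.024 and 1.996 $1000s in monthly sales.

(1.024, 1.996)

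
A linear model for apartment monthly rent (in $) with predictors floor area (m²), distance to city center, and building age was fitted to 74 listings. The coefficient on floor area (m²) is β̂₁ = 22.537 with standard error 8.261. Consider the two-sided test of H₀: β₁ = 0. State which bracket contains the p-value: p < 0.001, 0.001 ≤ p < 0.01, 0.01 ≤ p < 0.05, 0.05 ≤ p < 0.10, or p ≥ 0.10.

0.001 ≤ p < 0.01

t = 22.537 / 8.261 = 2.728.
df = n − k − 1 = 74 − 3 − 1 = 70.
Two-sided p = 2·P(T_{70} > |t|) ≈ 0.0080.
So 0.001 ≤ p < 0.01.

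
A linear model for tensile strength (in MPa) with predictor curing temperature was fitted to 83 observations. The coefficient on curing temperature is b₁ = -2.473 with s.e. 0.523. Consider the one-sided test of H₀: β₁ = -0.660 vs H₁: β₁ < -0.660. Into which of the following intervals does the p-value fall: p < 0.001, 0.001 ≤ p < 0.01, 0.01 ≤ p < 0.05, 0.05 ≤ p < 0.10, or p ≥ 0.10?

t = (-2.473 − (-0.660)) / 0.523 = -3.467.
df = n − 2 = 83 − 2 = 81.
One-sided p = P(T_{81} < t) ≈ 0.0004.
So p < 0.001.

p < 0.001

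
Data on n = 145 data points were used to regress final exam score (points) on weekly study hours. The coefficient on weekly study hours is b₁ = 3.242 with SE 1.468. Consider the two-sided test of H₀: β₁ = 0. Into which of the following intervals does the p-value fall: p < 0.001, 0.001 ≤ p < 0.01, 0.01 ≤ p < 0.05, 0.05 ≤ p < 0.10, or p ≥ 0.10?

t = 3.242 / 1.468 = 2.208.
df = n − 2 = 145 − 2 = 143.
Two-sided p = 2·P(T_{143} > |t|) ≈ 0.0288.
So 0.01 ≤ p < 0.05.

0.01 ≤ p < 0.05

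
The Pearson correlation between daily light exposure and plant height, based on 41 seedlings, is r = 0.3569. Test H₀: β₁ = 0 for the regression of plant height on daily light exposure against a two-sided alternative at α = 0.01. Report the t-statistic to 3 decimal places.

t = 2.386

t = r·√(n − 2)/√(1 − r²) = 0.3569·√39/√0.872622 = 2.386.
df = n − 2 = 39.
Two-sided p ≈ 0.0220, which is ≥ 0.01, so fail to reject H₀.
The data do not give significant evidence of a linear association between daily light exposure and plant height.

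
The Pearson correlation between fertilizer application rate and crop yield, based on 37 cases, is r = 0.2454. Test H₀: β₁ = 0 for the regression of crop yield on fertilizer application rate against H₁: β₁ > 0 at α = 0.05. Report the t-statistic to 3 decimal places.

t = 1.498

t = r·√(n − 2)/√(1 − r²) = 0.2454·√35/√0.939779 = 1.498.
df = n − 2 = 35.
One-sided p ≈ 0.0716, which is ≥ 0.05, so fail to reject H₀.
The data do not give significant evidence of a linear association between fertilizer application rate and crop yield.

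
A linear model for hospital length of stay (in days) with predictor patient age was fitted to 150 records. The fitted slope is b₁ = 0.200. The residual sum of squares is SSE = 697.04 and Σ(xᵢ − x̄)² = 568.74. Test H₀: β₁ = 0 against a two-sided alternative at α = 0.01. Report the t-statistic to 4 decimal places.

t = 2.1978

MSE = SSE/(n − 2) = 697.04/148 = 4.70973.
SE(b₁) = √(MSE/Sₓₓ) = √(4.70973/568.74) = 0.0909999.
t = 0.200 / 0.0909999 = 2.1978.
df = n − 2 = 148.
Two-sided p ≈ 0.0295, which is ≥ 0.01, so fail to reject H₀.
The data do not give significant evidence of an association between patient age and hospital length of stay.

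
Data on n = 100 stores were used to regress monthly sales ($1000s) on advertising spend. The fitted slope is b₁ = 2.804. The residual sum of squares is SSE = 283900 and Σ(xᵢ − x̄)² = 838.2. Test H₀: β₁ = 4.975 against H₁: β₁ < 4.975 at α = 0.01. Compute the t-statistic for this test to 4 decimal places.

t = -1.1678

MSE = SSE/(n − 2) = 283900/98 = 2896.94.
SE(b₁) = √(MSE/Sₓₓ) = √(2896.94/838.2) = 1.85907.
t = (2.804 − 4.975) / 1.85907 = -1.1678.
df = n − 2 = 98.
One-sided p ≈ 0.1229, which is ≥ 0.01, so fail to reject H₀.
The data do not give significant evidence that the true slope on advertising spend is below 4.975 $1000s per unit.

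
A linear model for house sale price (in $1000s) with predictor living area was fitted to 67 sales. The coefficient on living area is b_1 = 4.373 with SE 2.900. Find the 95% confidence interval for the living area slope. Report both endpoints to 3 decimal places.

(-1.419, 10.165)

df = n − 2 = 67 − 2 = 65.
t* = t_{0.025, 65} = 1.997138.
Margin = t* × SE = 1.997138 × 2.900 = 5.79170.
CI: 4.373 ± 5.79170 → (-1.419, 10.165).
With 95% confidence, each one-unit increase in living area is associated with a change of between -1.419 and 10.165 $1000s in house sale price.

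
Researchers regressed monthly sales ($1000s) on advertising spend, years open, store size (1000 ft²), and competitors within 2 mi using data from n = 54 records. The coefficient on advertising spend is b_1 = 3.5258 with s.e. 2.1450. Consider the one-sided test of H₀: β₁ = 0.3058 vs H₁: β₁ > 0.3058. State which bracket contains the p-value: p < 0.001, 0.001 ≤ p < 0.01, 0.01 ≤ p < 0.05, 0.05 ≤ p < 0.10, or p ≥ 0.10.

0.05 ≤ p < 0.10

t = (3.5258 − 0.3058) / 2.1450 = 1.501.
df = n − k − 1 = 54 − 4 − 1 = 49.
One-sided p = P(T_{49} > t) ≈ 0.0699.
So 0.05 ≤ p < 0.10.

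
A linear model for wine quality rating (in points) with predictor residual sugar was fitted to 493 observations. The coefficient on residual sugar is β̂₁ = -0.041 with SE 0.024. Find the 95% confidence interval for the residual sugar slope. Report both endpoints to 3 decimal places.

(-0.088, 0.006)

df = n − 2 = 493 − 2 = 491.
t* = t_{0.025, 491} = 1.964807.
Margin = t* × SE = 1.964807 × 0.024 = 0.04716.
CI: -0.041 ± 0.04716 → (-0.088, 0.006).
With 95% confidence, each one-unit increase in residual sugar is associated with a change of between -0.088 and 0.006 points in wine quality rating.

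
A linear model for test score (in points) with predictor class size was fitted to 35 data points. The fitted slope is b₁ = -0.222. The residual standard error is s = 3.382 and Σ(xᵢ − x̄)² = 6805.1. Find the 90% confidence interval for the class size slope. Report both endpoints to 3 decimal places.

(-0.291, -0.153)

SE(b₁) = s/√Sₓₓ = 3.382/√6805.1 = 0.0409974.
df = n − 2 = 33.
t* = t_{0.05, 33} = 1.69236.
Margin = t* × SE = 1.69236 × 0.0409974 = 0.06938.
CI: -0.222 ± 0.06938 → (-0.291, -0.153).
With 90% confidence, each one-unit increase in class size is associated with a change of between -0.291 and -0.153 points in test score.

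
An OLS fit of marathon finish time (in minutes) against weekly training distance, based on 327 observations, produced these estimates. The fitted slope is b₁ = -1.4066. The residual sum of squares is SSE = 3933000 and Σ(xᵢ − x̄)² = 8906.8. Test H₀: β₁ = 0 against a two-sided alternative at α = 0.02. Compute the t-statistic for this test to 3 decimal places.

MSE = SSE/(n − 2) = 3933000/325 = 12101.5.
SE(b₁) = √(MSE/Sₓₓ) = √(12101.5/8906.8) = 1.16563.
t = -1.4066 / 1.16563 = -1.207.
df = n − 2 = 325.
Two-sided p ≈ 0.2284, which is ≥ 0.02, so fail to reject H₀.
The data do not give significant evidence of an association between weekly training distance and marathon finish time.

t = -1.207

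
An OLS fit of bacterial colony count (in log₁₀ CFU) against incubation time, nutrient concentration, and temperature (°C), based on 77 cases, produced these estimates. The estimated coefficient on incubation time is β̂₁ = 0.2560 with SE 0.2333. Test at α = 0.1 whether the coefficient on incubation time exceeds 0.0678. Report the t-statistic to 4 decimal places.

t = 0.8067

H₀: β₁ = 0.0678 vs H₁: β₁ > 0.0678.
t = (β̂₁ − β₁⁰)/SE = (0.2560 − 0.0678) / 0.2333 = 0.8067.
df = n − k − 1 = 77 − 3 − 1 = 73.
One-sided p ≈ 0.2112, which is ≥ 0.1, so fail to reject H₀.
The data do not give significant evidence that the true slope on incubation time exceeds 0.0678 log₁₀ CFU per unit, holding the other predictors fixed.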